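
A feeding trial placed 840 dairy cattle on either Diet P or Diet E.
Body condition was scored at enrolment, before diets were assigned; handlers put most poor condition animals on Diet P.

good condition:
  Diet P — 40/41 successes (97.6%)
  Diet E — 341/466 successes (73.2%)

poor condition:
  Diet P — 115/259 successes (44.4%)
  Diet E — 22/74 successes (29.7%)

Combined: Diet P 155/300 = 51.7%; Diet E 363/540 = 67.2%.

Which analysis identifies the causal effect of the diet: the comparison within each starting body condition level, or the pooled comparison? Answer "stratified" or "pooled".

stratified

Here starting body condition is a common cause — it drives both which diet a case falls under and the outcome. The crude comparison mixes populations; the stratum-specific rates are the causally relevant ones.
Within each level — good condition: 97.6% vs 73.2%; poor condition: 44.4% vs 29.7% — Diet P is higher every time.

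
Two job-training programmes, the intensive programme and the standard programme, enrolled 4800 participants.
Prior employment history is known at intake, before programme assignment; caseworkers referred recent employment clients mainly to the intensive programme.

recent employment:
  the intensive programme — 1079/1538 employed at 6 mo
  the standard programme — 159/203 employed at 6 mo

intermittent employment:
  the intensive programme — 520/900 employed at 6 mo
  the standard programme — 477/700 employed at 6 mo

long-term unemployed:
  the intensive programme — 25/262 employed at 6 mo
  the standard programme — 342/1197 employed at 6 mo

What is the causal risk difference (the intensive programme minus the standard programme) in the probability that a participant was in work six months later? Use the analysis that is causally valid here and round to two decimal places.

the standard programme is higher inside every prior employment history stratum but the intensive programme is higher in aggregate. Whether to stratify depends on how prior employment history relates to the programme.
Prior employment history differs across programmes for reasons unrelated to any effect of the programme itself, and it separately predicts the outcome — a classic confounder. We must compare within prior employment history levels.
Adjusting over the population distribution of prior employment history: 0.363·(0.702−0.783) + 0.333·(0.578−0.681) + 0.304·(0.095−0.286) = -0.122.

-0.12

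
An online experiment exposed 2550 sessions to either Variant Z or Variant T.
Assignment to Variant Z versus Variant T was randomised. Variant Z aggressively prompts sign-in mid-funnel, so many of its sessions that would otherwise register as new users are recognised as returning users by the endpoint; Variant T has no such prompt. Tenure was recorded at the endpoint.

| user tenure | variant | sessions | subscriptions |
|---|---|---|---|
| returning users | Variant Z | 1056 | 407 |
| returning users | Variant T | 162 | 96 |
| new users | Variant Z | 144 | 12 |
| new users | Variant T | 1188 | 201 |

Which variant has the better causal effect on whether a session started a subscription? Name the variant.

Variant Z

Stratifying would compare variants among sessions the variants themselves sorted into user tenure groups — a form of selection on an intermediate. The unconditioned pooled rates give the total causal effect.
Pooled: Variant Z 34.9% vs Variant T 22.0%; Variant Z is higher overall.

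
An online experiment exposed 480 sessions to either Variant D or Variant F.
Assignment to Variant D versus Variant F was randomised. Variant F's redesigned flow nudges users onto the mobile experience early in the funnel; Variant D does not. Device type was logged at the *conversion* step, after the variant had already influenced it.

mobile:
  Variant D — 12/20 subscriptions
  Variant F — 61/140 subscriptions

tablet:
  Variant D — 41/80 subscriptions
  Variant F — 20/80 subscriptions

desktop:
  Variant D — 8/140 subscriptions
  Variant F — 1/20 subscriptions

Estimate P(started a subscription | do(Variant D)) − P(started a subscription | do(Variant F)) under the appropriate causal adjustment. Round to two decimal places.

The device type-specific comparison favours Variant D throughout, but the pooled figures favour Variant F. The question is whether to condition on device type.
Because the variant influences device type, device type is a post-treatment mediator, not a confounder. Stratifying on it would bias the estimate; the causal effect is the crude pooled difference.
The causal difference is the pooled difference: 0.254 − 0.342 = -0.087.

-0.09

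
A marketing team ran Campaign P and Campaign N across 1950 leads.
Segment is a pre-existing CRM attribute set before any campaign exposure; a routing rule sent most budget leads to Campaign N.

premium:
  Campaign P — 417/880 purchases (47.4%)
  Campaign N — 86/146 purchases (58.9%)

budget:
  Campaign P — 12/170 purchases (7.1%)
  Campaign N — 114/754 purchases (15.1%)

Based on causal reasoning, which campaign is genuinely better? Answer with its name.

Campaign N

Customer segment differs across campaigns for reasons unrelated to any effect of the campaign itself, and it separately predicts the outcome — a classic confounder. We must compare within customer segment levels.
Within each level — premium: 47.4% vs 58.9%; budget: 7.1% vs 15.1% — Campaign N is higher every time.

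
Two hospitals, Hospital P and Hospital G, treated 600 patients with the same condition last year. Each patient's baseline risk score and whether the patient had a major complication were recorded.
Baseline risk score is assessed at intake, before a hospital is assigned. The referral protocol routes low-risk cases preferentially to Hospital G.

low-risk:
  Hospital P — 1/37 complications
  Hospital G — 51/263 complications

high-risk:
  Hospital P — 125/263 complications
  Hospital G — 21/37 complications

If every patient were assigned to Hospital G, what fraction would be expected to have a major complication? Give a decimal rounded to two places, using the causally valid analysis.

0.38

Here baseline risk score is a common cause — it drives both which hospital a case falls under and the outcome. The crude comparison mixes populations; the stratum-specific rates are the causally relevant ones.
Standardising Hospital G to the population baseline risk score mix: 0.500·51/263 + 0.500·21/37 = 0.381.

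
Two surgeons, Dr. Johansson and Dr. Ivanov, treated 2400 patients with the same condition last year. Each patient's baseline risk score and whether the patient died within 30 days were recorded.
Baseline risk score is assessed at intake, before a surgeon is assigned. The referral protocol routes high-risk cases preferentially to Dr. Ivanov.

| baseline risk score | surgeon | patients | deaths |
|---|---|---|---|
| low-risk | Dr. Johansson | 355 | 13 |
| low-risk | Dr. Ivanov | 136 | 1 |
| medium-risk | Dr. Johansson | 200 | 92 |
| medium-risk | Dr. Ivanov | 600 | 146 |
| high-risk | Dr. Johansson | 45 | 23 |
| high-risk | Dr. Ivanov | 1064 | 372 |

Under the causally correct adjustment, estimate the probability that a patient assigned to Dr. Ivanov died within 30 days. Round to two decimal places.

The baseline risk score-specific comparison favours Dr. Ivanov throughout, but the pooled figures favour Dr. Johansson. The question is whether to condition on baseline risk score.
Nothing the surgeon does changes baseline risk score; the imbalance is an allocation artefact. With baseline risk score also predicting the outcome, the pooled figure is confounded, and the within-stratum comparison is the causal one.
Standardising Dr. Ivanov to the population baseline risk score mix: 0.205·1/136 + 0.333·146/600 + 0.462·372/1064 = 0.244.

0.24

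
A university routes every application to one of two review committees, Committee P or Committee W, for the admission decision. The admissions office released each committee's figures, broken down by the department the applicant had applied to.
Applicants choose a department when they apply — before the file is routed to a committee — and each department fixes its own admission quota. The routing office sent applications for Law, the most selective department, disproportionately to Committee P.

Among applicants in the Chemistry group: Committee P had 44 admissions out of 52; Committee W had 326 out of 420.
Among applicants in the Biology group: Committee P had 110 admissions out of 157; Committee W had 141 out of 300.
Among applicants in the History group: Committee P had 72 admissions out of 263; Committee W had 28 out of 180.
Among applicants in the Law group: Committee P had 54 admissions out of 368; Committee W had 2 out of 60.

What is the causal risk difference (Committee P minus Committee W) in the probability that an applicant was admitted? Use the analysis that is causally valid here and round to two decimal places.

Committee P is higher inside every department stratum but Committee W is higher in aggregate. Whether to stratify depends on how department relates to the review committee.
The imbalance in department arose from how applicants were allocated, not from anything the review committee did; and department independently affects the outcome. The pooled gap is confounded — condition on department.
Adjusting over the population distribution of department: 0.262·(0.846−0.776) + 0.254·(0.701−0.470) + 0.246·(0.274−0.156) + 0.238·(0.147−0.033) = +0.133.

+0.13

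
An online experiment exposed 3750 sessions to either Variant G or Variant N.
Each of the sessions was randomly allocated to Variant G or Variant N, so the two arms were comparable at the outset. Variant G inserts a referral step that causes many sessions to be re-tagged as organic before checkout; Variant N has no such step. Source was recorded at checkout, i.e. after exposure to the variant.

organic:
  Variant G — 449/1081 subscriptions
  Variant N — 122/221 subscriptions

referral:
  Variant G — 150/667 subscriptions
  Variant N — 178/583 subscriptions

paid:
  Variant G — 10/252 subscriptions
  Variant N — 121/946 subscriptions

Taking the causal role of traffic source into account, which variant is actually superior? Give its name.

Traffic source here is a post-treatment variable shaped by the variant; conditioning on it would introduce bias rather than remove it. The overall comparison is the causal one.
Pooled: Variant G 30.4% vs Variant N 24.1%; Variant G is higher overall.

Variant G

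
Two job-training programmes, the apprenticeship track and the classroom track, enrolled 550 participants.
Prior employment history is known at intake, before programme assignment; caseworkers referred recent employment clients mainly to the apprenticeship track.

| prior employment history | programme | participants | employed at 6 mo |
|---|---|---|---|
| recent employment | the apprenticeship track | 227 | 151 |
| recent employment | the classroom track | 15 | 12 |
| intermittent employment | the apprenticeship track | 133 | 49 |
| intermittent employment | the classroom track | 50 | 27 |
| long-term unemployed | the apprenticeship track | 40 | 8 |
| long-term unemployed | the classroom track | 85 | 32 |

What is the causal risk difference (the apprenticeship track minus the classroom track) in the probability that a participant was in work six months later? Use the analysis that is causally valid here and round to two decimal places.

Prior employment history differs across programmes for reasons unrelated to any effect of the programme itself, and it separately predicts the outcome — a classic confounder. We must compare within prior employment history levels.
Adjusting over the population distribution of prior employment history: 0.440·(0.665−0.800) + 0.333·(0.368−0.540) + 0.227·(0.200−0.376) = -0.157.

-0.16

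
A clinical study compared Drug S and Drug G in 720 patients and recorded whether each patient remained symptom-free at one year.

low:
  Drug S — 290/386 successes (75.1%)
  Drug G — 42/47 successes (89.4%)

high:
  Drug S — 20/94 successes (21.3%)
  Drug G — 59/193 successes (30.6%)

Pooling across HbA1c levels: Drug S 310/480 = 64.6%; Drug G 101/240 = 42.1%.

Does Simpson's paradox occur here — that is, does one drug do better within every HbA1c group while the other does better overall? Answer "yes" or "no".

yes

Within each HbA1c level (low 75.1% vs 89.4%; high 21.3% vs 30.6%), Drug G has the higher rate every time. Pooled: 64.6% vs 42.1% — Drug S has the higher rate overall. The two comparisons disagree.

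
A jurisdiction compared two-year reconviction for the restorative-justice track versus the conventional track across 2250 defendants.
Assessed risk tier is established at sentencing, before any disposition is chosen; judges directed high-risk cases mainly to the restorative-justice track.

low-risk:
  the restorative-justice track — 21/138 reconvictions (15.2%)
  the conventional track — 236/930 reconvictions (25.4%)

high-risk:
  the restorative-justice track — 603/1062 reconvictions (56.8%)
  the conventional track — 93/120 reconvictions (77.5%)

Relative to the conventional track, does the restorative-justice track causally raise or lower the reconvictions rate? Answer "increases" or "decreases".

decreases

Assessed risk tier satisfies the back-door criterion: it is not a descendant of the disposition, and it blocks the spurious path from disposition to outcome. Adjusting for it (i.e., using the within-assessed risk tier rates) gives the causal effect.
Within each level — low-risk: 15.2% vs 25.4%; high-risk: 56.8% vs 77.5% — the restorative-justice track is lower every time.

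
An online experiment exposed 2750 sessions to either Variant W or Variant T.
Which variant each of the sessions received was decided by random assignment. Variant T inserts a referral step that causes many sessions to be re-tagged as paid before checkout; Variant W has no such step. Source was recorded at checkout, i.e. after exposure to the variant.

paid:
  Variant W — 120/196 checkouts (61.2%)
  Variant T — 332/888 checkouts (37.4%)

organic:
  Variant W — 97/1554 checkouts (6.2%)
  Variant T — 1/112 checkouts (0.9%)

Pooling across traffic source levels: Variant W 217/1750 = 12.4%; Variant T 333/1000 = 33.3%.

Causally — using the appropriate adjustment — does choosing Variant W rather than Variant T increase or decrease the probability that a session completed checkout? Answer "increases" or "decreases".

decreases

Within every traffic source level Variant W has the higher rate, yet pooled Variant T does — Simpson's reversal.
Traffic source is recorded after the variant and is itself shifted by it — it sits on the causal path from variant to outcome. Conditioning on a mediator would strip out part of the effect we want; the pooled comparison gives the total causal effect.
Pooled: Variant W 12.4% vs Variant T 33.3%; Variant T is higher overall.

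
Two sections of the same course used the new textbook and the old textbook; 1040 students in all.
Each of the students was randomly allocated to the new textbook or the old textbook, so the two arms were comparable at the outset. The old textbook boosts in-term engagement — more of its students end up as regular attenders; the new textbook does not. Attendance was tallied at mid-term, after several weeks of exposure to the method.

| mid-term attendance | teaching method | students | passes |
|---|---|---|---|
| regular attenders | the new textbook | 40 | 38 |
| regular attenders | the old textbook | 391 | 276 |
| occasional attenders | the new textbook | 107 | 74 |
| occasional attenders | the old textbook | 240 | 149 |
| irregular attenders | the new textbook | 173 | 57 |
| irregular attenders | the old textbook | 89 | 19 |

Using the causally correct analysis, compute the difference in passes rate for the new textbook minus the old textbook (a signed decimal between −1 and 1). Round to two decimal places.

-0.09

Stratifying would compare teaching methods among students the teaching methods themselves sorted into mid-term attendance groups — a form of selection on an intermediate. The unconditioned pooled rates give the total causal effect.
The causal difference is the pooled difference: 0.528 − 0.617 = -0.089.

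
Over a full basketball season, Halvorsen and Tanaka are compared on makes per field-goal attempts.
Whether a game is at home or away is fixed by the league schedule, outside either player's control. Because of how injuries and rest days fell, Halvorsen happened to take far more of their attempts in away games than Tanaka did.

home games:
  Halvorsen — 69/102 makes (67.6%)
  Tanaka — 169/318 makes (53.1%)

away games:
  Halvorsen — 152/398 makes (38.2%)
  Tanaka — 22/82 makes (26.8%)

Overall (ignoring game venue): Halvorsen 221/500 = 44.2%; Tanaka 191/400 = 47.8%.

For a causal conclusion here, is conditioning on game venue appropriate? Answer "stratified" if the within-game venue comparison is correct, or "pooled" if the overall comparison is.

stratified

Game venue satisfies the back-door criterion: it is not a descendant of the player, and it blocks the spurious path from player to outcome. Adjusting for it (i.e., using the within-game venue rates) gives the causal effect.
Within each level — home games: 67.6% vs 53.1%; away games: 38.2% vs 26.8% — Halvorsen is higher every time.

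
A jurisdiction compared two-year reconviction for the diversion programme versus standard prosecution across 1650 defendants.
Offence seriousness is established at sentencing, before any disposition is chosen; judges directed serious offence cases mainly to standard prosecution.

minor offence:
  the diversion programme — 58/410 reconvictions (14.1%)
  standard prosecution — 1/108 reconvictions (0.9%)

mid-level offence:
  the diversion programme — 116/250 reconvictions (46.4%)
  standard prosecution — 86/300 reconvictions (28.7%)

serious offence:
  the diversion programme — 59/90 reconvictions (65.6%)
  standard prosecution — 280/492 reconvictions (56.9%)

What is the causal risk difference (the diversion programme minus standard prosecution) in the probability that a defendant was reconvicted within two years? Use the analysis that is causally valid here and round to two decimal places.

Since offence seriousness is a pre-existing factor (not a product of the disposition) and it affects the outcome on its own, it is a confounder. The stratified rates, not the pooled rate, identify the causal effect.
Adjusting over the population distribution of offence seriousness: 0.314·(0.141−0.009) + 0.333·(0.464−0.287) + 0.353·(0.656−0.569) = +0.131.

+0.13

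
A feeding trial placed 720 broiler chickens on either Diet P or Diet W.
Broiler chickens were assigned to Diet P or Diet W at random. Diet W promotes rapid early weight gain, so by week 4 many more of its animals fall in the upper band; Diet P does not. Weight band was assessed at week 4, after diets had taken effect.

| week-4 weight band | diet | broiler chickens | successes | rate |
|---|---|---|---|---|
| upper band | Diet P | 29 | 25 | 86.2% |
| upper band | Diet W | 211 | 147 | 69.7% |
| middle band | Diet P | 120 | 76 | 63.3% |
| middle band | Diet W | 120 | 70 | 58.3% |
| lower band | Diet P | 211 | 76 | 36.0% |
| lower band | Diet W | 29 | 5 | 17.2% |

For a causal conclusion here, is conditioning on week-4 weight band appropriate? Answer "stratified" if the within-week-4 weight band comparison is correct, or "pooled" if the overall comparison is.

Week-4 weight band is downstream of the diet. One should not condition on a consequence of treatment, so the overall rates are the right comparison.
Pooled: Diet P 49.2% vs Diet W 61.7%; Diet W is higher overall.

pooled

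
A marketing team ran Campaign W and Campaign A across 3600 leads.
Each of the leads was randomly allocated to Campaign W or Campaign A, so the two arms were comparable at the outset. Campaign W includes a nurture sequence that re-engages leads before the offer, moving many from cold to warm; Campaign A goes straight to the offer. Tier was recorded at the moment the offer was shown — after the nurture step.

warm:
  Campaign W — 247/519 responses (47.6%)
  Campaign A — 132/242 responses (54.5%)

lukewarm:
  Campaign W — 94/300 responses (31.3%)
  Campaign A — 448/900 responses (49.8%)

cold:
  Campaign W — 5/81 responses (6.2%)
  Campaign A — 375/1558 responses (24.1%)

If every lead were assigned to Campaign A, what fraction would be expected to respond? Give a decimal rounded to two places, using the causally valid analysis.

Engagement tier here is a post-treatment variable shaped by the campaign; conditioning on it would introduce bias rather than remove it. The overall comparison is the causal one.
So P(outcome | do(Campaign A)) is just the pooled rate for Campaign A: 955/2700 = 0.354.

0.35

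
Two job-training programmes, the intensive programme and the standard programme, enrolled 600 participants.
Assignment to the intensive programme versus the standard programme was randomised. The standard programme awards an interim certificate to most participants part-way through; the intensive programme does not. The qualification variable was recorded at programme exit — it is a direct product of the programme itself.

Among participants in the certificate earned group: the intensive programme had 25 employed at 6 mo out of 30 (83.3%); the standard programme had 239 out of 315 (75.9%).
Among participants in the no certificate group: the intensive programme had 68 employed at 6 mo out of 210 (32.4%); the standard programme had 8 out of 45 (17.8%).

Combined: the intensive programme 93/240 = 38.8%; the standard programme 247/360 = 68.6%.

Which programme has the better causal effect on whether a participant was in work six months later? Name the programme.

the standard programme

Qualification attained during the programme here is a post-treatment variable shaped by the programme; conditioning on it would introduce bias rather than remove it. The overall comparison is the causal one.
Pooled: the intensive programme 38.8% vs the standard programme 68.6%; the standard programme is higher overall.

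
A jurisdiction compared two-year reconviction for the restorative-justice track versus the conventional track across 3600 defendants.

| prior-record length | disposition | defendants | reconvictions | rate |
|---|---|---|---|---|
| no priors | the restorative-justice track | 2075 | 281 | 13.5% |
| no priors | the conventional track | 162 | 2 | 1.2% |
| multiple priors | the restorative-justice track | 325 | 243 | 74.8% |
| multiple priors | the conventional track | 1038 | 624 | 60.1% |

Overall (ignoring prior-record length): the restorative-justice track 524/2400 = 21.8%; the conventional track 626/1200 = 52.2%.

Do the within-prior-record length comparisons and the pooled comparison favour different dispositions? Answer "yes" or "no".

Within each prior-record length level (no priors 13.5% vs 1.2%; multiple priors 74.8% vs 60.1%), the conventional track has the lower rate every time. Pooled: 21.8% vs 52.2% — the restorative-justice track has the lower rate overall. The two comparisons disagree.

yes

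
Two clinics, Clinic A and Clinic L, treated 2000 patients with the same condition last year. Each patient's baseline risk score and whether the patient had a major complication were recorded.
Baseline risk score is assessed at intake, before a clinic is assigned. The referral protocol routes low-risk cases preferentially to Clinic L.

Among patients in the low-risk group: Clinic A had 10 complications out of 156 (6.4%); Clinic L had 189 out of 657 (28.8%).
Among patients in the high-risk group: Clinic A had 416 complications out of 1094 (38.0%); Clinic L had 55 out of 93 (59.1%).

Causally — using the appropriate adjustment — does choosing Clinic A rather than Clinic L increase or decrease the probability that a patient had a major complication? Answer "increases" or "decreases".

decreases

Here baseline risk score is a common cause — it drives both which clinic a case falls under and the outcome. The crude comparison mixes populations; the stratum-specific rates are the causally relevant ones.
Within each level — low-risk: 6.4% vs 28.8%; high-risk: 38.0% vs 59.1% — Clinic A is lower every time.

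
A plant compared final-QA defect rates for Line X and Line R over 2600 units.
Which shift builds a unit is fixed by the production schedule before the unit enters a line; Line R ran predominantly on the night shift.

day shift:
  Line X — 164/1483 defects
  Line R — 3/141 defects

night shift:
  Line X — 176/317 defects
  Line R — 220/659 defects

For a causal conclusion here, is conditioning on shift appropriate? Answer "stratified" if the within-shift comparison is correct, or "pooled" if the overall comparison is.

Shift satisfies the back-door criterion: it is not a descendant of the line, and it blocks the spurious path from line to outcome. Adjusting for it (i.e., using the within-shift rates) gives the causal effect.
Within each level — day shift: 11.1% vs 2.1%; night shift: 55.5% vs 33.4% — Line R is lower every time.

stratified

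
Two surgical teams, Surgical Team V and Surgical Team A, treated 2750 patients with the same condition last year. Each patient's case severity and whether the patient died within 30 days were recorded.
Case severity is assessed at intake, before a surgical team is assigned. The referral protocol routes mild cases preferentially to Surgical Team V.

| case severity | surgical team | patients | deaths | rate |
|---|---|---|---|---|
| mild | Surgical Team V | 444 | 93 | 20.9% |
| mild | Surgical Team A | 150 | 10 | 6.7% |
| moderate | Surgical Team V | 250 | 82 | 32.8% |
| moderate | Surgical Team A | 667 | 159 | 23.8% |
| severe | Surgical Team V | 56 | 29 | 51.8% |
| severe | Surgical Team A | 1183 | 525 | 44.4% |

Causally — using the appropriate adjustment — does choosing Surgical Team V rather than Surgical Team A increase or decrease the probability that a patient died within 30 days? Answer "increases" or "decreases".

The imbalance in case severity arose from how patients were allocated, not from anything the surgical team did; and case severity independently affects the outcome. The pooled gap is confounded — condition on case severity.
Within each level — mild: 20.9% vs 6.7%; moderate: 32.8% vs 23.8%; severe: 51.8% vs 44.4% — Surgical Team A is lower every time.

increases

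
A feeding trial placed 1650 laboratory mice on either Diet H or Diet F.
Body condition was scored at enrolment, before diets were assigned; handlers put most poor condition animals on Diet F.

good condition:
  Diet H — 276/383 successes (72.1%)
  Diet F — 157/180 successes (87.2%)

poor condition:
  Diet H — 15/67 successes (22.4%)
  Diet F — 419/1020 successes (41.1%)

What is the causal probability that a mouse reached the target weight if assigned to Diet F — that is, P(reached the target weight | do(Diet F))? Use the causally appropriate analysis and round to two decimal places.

0.57

Within every starting body condition level Diet F has the higher rate, yet pooled Diet H does — Simpson's reversal.
Since starting body condition is a pre-existing factor (not a product of the diet) and it affects the outcome on its own, it is a confounder. The stratified rates, not the pooled rate, identify the causal effect.
Standardising Diet F to the population starting body condition mix: 0.341·157/180 + 0.659·419/1020 = 0.568.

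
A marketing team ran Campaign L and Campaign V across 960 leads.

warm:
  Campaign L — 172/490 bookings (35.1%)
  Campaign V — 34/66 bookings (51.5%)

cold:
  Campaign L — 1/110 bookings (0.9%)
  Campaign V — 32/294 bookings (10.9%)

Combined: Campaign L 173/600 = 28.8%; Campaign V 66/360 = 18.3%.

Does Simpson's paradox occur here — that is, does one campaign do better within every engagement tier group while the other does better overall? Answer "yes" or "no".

Within each engagement tier level (warm 35.1% vs 51.5%; cold 0.9% vs 10.9%), Campaign V has the higher rate every time. Pooled: 28.8% vs 18.3% — Campaign L has the higher rate overall. The two comparisons disagree.

yes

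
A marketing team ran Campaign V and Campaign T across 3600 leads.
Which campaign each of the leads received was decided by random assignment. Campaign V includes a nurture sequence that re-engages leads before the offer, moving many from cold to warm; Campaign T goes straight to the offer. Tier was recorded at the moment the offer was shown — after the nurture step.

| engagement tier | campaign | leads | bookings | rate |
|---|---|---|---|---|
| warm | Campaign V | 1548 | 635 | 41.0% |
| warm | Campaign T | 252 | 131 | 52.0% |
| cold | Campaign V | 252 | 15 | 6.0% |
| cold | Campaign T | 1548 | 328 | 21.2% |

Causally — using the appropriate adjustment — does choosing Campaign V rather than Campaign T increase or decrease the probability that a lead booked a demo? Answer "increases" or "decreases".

increases

The engagement tier-specific comparison favours Campaign T throughout, but the pooled figures favour Campaign V. The question is whether to condition on engagement tier.
Engagement tier is recorded after the campaign and is itself shifted by it — it sits on the causal path from campaign to outcome. Conditioning on a mediator would strip out part of the effect we want; the pooled comparison gives the total causal effect.
Pooled: Campaign V 36.1% vs Campaign T 25.5%; Campaign V is higher overall.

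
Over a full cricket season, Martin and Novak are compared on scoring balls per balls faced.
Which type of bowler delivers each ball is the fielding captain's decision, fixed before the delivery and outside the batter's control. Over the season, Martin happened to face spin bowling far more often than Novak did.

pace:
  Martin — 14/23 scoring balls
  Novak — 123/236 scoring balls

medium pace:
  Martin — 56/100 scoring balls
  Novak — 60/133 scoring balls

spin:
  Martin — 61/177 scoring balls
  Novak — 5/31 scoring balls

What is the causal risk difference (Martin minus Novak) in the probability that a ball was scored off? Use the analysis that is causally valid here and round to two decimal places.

+0.12

Bowling type is set before the player has any effect — it is not caused by the player — and it independently drives the outcome. That makes it a confounder, so the causal comparison is within bowling type levels.
Adjusting over the population distribution of bowling type: 0.370·(0.609−0.521) + 0.333·(0.560−0.451) + 0.297·(0.345−0.161) = +0.123.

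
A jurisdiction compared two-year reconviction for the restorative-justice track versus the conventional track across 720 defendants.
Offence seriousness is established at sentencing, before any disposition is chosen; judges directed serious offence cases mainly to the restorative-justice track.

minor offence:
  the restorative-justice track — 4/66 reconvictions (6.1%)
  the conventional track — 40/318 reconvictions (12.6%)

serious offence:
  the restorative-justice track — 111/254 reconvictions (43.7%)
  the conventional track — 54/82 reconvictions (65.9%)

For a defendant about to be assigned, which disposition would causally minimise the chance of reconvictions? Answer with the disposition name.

the restorative-justice track

Offence seriousness satisfies the back-door criterion: it is not a descendant of the disposition, and it blocks the spurious path from disposition to outcome. Adjusting for it (i.e., using the within-offence seriousness rates) gives the causal effect.
Within each level — minor offence: 6.1% vs 12.6%; serious offence: 43.7% vs 65.9% — the restorative-justice track is lower every time.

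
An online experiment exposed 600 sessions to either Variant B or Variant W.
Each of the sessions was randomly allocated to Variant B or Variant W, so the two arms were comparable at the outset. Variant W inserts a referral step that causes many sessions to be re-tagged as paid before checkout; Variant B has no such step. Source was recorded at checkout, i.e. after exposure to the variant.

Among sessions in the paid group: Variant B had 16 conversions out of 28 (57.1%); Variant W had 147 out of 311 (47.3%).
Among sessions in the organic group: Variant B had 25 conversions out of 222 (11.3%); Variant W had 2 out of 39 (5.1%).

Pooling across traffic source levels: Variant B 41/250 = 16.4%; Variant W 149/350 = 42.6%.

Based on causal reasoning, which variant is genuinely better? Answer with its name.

Variant W

The traffic source-specific comparison favours Variant B throughout, but the pooled figures favour Variant W. The question is whether to condition on traffic source.
Traffic source lies on the pathway variant → traffic source → outcome, so adjusting for it blocks the indirect effect. For the total causal effect of variant, use the unadjusted pooled rates.
Pooled: Variant B 16.4% vs Variant W 42.6%; Variant W is higher overall.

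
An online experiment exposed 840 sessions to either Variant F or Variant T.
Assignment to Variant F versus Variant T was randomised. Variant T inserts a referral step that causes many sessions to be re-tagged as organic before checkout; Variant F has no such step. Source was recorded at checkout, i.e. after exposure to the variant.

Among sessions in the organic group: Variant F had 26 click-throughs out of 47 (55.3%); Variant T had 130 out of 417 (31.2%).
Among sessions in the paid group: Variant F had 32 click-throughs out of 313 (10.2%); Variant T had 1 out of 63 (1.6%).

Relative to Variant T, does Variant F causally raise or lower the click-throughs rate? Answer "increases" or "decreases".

Traffic source lies on the pathway variant → traffic source → outcome, so adjusting for it blocks the indirect effect. For the total causal effect of variant, use the unadjusted pooled rates.
Pooled: Variant F 16.1% vs Variant T 27.3%; Variant T is higher overall.

decreases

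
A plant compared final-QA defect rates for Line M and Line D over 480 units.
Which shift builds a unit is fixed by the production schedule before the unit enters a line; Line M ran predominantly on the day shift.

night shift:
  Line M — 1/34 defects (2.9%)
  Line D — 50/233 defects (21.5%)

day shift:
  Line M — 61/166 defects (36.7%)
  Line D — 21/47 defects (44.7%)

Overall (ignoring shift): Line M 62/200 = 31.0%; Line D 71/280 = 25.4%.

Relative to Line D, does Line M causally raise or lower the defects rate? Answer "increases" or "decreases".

decreases

Nothing the line does changes shift; the imbalance is an allocation artefact. With shift also predicting the outcome, the pooled figure is confounded, and the within-stratum comparison is the causal one.
Within each level — night shift: 2.9% vs 21.5%; day shift: 36.7% vs 44.7% — Line M is lower every time.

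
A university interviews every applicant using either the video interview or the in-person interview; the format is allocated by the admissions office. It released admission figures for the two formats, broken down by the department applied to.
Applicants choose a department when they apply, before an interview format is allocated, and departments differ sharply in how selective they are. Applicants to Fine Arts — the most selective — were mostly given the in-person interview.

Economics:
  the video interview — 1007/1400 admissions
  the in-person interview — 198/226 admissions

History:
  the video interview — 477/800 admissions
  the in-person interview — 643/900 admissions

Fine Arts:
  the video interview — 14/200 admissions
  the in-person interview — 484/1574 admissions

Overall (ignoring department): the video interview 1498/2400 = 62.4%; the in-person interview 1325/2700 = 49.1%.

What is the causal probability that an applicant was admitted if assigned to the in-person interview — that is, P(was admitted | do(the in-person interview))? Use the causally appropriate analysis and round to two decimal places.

0.62

Nothing the interview format does changes department; the imbalance is an allocation artefact. With department also predicting the outcome, the pooled figure is confounded, and the within-stratum comparison is the causal one.
Standardising the in-person interview to the population department mix: 0.319·198/226 + 0.333·643/900 + 0.348·484/1574 = 0.624.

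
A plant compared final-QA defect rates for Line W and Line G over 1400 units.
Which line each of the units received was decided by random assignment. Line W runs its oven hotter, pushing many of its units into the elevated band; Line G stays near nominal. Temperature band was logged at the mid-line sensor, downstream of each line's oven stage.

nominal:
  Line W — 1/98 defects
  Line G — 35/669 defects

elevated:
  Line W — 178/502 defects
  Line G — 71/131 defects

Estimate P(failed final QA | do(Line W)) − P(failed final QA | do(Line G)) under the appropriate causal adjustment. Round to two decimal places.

+0.17

Because the line influences in-process temperature band, in-process temperature band is a post-treatment mediator, not a confounder. Stratifying on it would bias the estimate; the causal effect is the crude pooled difference.
The causal difference is the pooled difference: 0.298 − 0.133 = +0.166.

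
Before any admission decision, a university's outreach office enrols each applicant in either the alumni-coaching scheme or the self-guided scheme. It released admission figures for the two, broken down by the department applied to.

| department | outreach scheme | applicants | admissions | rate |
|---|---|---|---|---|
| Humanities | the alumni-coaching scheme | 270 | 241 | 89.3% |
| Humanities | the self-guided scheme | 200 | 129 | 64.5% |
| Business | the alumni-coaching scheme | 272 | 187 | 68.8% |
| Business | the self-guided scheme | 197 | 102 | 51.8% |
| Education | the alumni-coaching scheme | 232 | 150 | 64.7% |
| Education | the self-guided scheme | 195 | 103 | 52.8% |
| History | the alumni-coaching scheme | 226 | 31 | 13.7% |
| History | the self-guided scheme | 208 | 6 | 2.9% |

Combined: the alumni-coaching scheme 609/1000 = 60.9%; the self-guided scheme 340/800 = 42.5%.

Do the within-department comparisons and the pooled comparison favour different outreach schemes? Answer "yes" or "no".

no

Within each department level (Humanities 89.3% vs 64.5%; Business 68.8% vs 51.8%; Education 64.7% vs 52.8%; History 13.7% vs 2.9%), the alumni-coaching scheme has the higher rate every time. Pooled: 60.9% vs 42.5% — the alumni-coaching scheme has the higher rate overall. They agree.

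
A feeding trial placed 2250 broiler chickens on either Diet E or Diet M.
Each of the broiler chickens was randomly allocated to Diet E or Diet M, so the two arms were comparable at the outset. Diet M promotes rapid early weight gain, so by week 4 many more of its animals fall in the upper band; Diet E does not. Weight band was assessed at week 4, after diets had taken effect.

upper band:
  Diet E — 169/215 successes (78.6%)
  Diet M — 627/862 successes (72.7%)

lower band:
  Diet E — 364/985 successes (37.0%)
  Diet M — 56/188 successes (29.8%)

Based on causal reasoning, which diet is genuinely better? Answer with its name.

Diet E is higher inside every week-4 weight band stratum but Diet M is higher in aggregate. Whether to stratify depends on how week-4 weight band relates to the diet.
Week-4 weight band is recorded after the diet and is itself shifted by it — it sits on the causal path from diet to outcome. Conditioning on a mediator would strip out part of the effect we want; the pooled comparison gives the total causal effect.
Pooled: Diet E 44.4% vs Diet M 65.0%; Diet M is higher overall.

Diet M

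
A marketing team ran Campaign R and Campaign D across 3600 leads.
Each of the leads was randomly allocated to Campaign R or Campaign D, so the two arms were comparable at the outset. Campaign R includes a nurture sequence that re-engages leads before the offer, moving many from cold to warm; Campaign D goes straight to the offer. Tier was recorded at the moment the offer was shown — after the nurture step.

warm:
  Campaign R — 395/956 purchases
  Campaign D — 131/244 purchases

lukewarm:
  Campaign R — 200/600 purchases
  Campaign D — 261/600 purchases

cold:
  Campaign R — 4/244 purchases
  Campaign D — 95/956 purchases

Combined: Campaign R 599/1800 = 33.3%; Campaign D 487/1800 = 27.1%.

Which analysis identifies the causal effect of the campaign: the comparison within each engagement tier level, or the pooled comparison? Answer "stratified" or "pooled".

pooled

Stratifying would compare campaigns among leads the campaigns themselves sorted into engagement tier groups — a form of selection on an intermediate. The unconditioned pooled rates give the total causal effect.
Pooled: Campaign R 33.3% vs Campaign D 27.1%; Campaign R is higher overall.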